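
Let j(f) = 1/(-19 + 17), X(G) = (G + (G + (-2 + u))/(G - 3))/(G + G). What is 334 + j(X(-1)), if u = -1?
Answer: 667/2 ≈ 333.50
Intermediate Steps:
X(G) = (1 + G)/(2*G) (X(G) = (G + (G + (-2 - 1))/(G - 3))/(G + G) = (G + (G - 3)/(-3 + G))/((2*G)) = (G + (-3 + G)/(-3 + G))*(1/(2*G)) = (G + 1)*(1/(2*G)) = (1 + G)*(1/(2*G)) = (1 + G)/(2*G))
j(f) = -1/2 (j(f) = 1/(-2) = -1/2)
334 + j(X(-1)) = 334 - 1/2 = 667/2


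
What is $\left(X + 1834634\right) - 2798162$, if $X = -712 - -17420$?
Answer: $-946820$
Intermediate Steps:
$X = 16708$ ($X = -712 + 17420 = 16708$)
$\left(X + 1834634\right) - 2798162 = \left(16708 + 1834634\right) - 2798162 = 1851342 - 2798162 = -946820$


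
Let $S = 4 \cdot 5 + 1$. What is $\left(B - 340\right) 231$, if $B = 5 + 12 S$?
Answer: $-19173$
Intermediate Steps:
$S = 21$ ($S = 20 + 1 = 21$)
$B = 257$ ($B = 5 + 12 \cdot 21 = 5 + 252 = 257$)
$\left(B - 340\right) 231 = \left(257 - 340\right) 231 = \left(-83\right) 231 = -19173$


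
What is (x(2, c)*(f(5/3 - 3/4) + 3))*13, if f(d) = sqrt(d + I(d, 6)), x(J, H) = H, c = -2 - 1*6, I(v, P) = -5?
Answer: -312 - 364*I*sqrt(3)/3 ≈ -312.0 - 210.16*I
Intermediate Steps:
c = -8 (c = -2 - 6 = -8)
f(d) = sqrt(-5 + d) (f(d) = sqrt(d - 5) = sqrt(-5 + d))
(x(2, c)*(f(5/3 - 3/4) + 3))*13 = -8*(sqrt(-5 + (5/3 - 3/4)) + 3)*13 = -8*(sqrt(-5 + 11/12) + 3)*13 = -8*(sqrt(-49/12) + 3)*13 = -8*(7*I*sqrt(3)/6 + 3)*13 = -8*(3 + 7*I*sqrt(3)/6)*13 = (-24 - 28*I*sqrt(3)/3)*13 = -312 - 364*I*sqrt(3)/3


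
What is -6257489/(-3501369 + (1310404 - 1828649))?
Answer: 6257489/4019614 ≈ 1.5567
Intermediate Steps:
-6257489/(-3501369 + (1310404 - 1828649)) = -6257489/(-3501369 - 518245) = -6257489/(-4019614) = -6257489*(-1/4019614) = 6257489/4019614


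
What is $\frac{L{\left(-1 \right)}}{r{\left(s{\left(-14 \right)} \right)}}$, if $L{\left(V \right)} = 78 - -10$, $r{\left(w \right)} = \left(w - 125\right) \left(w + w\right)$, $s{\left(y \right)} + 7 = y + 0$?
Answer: $\frac{22}{1533} \approx 0.014351$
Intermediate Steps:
$s{\left(y \right)} = -7 + y$ ($s{\left(y \right)} = -7 + \left(y + 0\right) = -7 + y$)
$r{\left(w \right)} = 2 w \left(-125 + w\right)$ ($r{\left(w \right)} = \left(-125 + w\right) 2 w = 2 w \left(-125 + w\right)$)
$L{\left(V \right)} = 88$ ($L{\left(V \right)} = 78 + 10 = 88$)
$\frac{L{\left(-1 \right)}}{r{\left(s{\left(-14 \right)} \right)}} = \frac{88}{2 \left(-7 - 14\right) \left(-125 - 21\right)} = \frac{88}{2 \left(-21\right) \left(-125 - 21\right)} = \frac{88}{2 \left(-21\right) \left(-146\right)} = \frac{88}{6132} = 88 \cdot \frac{1}{6132} = \frac{22}{1533}$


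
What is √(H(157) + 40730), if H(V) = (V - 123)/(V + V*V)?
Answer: √6265675689421/12403 ≈ 201.82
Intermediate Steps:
H(V) = (-123 + V)/(V + V²)
√(H(157) + 40730) = √((-123 + 157)/(157*(1 + 157)) + 40730) = √((1/157)*34/158 + 40730) = √((1/157)*(1/158)*34 + 40730) = √(17/12403 + 40730) = √(505174207/12403) = √6265675689421/12403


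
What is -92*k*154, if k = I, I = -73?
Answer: 1034264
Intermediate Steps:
k = -73
-92*k*154 = -92*(-73)*154 = 6716*154 = 1034264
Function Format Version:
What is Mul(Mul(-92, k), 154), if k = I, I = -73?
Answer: 1034264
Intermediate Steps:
k = -73
Mul(Mul(-92, k), 154) = Mul(Mul(-92, -73), 154) = Mul(6716, 154) = 1034264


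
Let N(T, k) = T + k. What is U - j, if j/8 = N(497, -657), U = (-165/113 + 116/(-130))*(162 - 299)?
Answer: 11768823/7345 ≈ 1602.3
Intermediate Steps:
U = 2367223/7345 (U = (-165*1/113 + 116*(-1/130))*(-137) = (-165/113 - 58/65)*(-137) = -17279/7345*(-137) = 2367223/7345 ≈ 322.29)
j = -1280 (j = 8*(497 - 657) = 8*(-160) = -1280)
U - j = 2367223/7345 - 1*(-1280) = 2367223/7345 + 1280 = 11768823/7345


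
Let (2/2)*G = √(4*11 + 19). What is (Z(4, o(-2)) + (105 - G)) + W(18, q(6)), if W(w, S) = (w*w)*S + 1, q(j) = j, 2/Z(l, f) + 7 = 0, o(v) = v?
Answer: 14348/7 - 3*√7 ≈ 2041.8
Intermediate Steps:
G = 3*√7 (G = √(4*11 + 19) = √(44 + 19) = √63 = 3*√7 ≈ 7.9373)
Z(l, f) = -2/7 (Z(l, f) = 2/(-7 + 0) = 2/(-7) = 2*(-⅐) = -2/7)
W(w, S) = 1 + S*w² (W(w, S) = w²*S + 1 = S*w² + 1 = 1 + S*w²)
(Z(4, o(-2)) + (105 - G)) + W(18, q(6)) = (-2/7 + (105 - 3*√7)) + (1 + 6*18²) = (-2/7 + (105 - 3*√7)) + (1 + 6*324) = (733/7 - 3*√7) + (1 + 1944) = (733/7 - 3*√7) + 1945 = 14348/7 - 3*√7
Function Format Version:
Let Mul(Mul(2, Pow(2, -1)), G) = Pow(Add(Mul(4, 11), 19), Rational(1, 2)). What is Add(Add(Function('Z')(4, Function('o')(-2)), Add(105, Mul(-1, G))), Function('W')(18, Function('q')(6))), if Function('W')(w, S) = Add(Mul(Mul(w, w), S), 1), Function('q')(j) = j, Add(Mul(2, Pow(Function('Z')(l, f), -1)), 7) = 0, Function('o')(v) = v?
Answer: Add(Rational(14348, 7), Mul(-3, Pow(7, Rational(1, 2)))) ≈ 2041.8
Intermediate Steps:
G = Mul(3, Pow(7, Rational(1, 2))) (G = Pow(Add(Mul(4, 11), 19), Rational(1, 2)) = Pow(Add(44, 19), Rational(1, 2)) = Pow(63, Rational(1, 2)) = Mul(3, Pow(7, Rational(1, 2))) ≈ 7.9373)
Function('Z')(l, f) = Rational(-2, 7) (Function('Z')(l, f) = Mul(2, Pow(Add(-7, 0), -1)) = Mul(2, Pow(-7, -1)) = Mul(2, Rational(-1, 7)) = Rational(-2, 7))
Function('W')(w, S) = Add(1, Mul(S, Pow(w, 2))) (Function('W')(w, S) = Add(Mul(Pow(w, 2), S), 1) = Add(Mul(S, Pow(w, 2)), 1) = Add(1, Mul(S, Pow(w, 2))))
Add(Add(Function('Z')(4, Function('o')(-2)), Add(105, Mul(-1, G))), Function('W')(18, Function('q')(6))) = Add(Add(Rational(-2, 7), Add(105, Mul(-1, Mul(3, Pow(7, Rational(1, 2)))))), Add(1, Mul(6, Pow(18, 2)))) = Add(Add(Rational(-2, 7), Add(105, Mul(-3, Pow(7, Rational(1, 2))))), Add(1, Mul(6, 324))) = Add(Add(Rational(733, 7), Mul(-3, Pow(7, Rational(1, 2)))), Add(1, 1944)) = Add(Add(Rational(733, 7), Mul(-3, Pow(7, Rational(1, 2)))), 1945) = Add(Rational(14348, 7), Mul(-3, Pow(7, Rational(1, 2))))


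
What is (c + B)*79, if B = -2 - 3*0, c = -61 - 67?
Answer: -10270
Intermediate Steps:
c = -128
B = -2 (B = -2 + 0 = -2)
(c + B)*79 = (-128 - 2)*79 = -130*79 = -10270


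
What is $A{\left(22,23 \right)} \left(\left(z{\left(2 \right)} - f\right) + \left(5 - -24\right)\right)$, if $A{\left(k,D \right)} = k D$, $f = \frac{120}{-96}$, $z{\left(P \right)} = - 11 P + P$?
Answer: $\frac{10373}{2} \approx 5186.5$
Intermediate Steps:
$z{\left(P \right)} = - 10 P$
$f = - \frac{5}{4}$ ($f = 120 \left(- \frac{1}{96}\right) = - \frac{5}{4} \approx -1.25$)
$A{\left(k,D \right)} = D k$
$A{\left(22,23 \right)} \left(\left(z{\left(2 \right)} - f\right) + \left(5 - -24\right)\right) = 23 \cdot 22 \left(\left(\left(-10\right) 2 - - \frac{5}{4}\right) + \left(5 - -24\right)\right) = 506 \left(\left(-20 + \frac{5}{4}\right) + \left(5 + 24\right)\right) = 506 \left(- \frac{75}{4} + 29\right) = 506 \cdot \frac{41}{4} = \frac{10373}{2}$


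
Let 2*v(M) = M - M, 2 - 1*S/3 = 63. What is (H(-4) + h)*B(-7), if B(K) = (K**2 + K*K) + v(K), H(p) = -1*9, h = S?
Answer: -18816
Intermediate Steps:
S = -183 (S = 6 - 3*63 = 6 - 189 = -183)
h = -183
v(M) = 0 (v(M) = (M - M)/2 = (1/2)*0 = 0)
H(p) = -9
B(K) = 2*K**2 (B(K) = (K**2 + K*K) + 0 = (K**2 + K**2) + 0 = 2*K**2 + 0 = 2*K**2)
(H(-4) + h)*B(-7) = (-9 - 183)*(2*(-7)**2) = -384*49 = -192*98 = -18816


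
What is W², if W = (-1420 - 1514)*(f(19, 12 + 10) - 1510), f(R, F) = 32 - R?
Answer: 19291403271204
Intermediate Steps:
W = 4392198 (W = (-1420 - 1514)*((32 - 1*19) - 1510) = -2934*((32 - 19) - 1510) = -2934*(13 - 1510) = -2934*(-1497) = 4392198)
W² = 4392198² = 19291403271204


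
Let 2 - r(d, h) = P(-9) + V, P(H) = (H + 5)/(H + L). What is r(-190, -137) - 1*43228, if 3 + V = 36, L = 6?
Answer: -129781/3 ≈ -43260.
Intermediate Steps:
P(H) = (5 + H)/(6 + H) (P(H) = (H + 5)/(H + 6) = (5 + H)/(6 + H))
V = 33 (V = -3 + 36 = 33)
r(d, h) = -97/3 (r(d, h) = 2 - ((5 - 9)/(6 - 9) + 33) = 2 - (-4/(-3) + 33) = 2 - (-⅓*(-4) + 33) = 2 - (4/3 + 33) = 2 - 1*103/3 = 2 - 103/3 = -97/3)
r(-190, -137) - 1*43228 = -97/3 - 1*43228 = -97/3 - 43228 = -129781/3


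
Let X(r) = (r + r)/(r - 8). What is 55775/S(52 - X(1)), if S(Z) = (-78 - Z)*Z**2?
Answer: -19130825/122167872 ≈ -0.15659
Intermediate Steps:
X(r) = 2*r/(-8 + r) (X(r) = (2*r)/(-8 + r) = 2*r/(-8 + r))
S(Z) = Z**2*(-78 - Z)
55775/S(52 - X(1)) = 55775/(((52 - 2/(-8 + 1))**2*(-78 - (52 - 2/(-8 + 1))))) = 55775/(((52 - 2/(-7))**2*(-78 - (52 - 2/(-7))))) = 55775/(((52 - 2*(-1)/7)**2*(-78 - (52 - 2*(-1)/7)))) = 55775/(((52 - 1*(-2/7))**2*(-78 - (52 - 1*(-2/7))))) = 55775/(((52 + 2/7)**2*(-78 - (52 + 2/7)))) = 55775/(((366/7)**2*(-78 - 1*366/7))) = 55775/((133956*(-78 - 366/7)/49)) = 55775/(((133956/49)*(-912/7))) = 55775/(-122167872/343) = 55775*(-343/122167872) = -19130825/122167872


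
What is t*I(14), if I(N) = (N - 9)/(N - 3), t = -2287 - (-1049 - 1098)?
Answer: -700/11 ≈ -63.636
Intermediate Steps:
t = -140 (t = -2287 - 1*(-2147) = -2287 + 2147 = -140)
I(N) = (-9 + N)/(-3 + N)
t*I(14) = -140*(-9 + 14)/(-3 + 14) = -140*5/11 = -700/11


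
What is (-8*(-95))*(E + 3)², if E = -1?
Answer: 3040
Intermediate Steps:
(-8*(-95))*(E + 3)² = (-8*(-95))*(-1 + 3)² = 760*2² = 760*4 = 3040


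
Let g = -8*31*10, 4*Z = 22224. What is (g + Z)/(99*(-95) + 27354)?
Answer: 3076/17949 ≈ 0.17137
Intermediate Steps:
Z = 5556 (Z = (¼)*22224 = 5556)
g = -2480 (g = -248*10 = -2480)
(g + Z)/(99*(-95) + 27354) = (-2480 + 5556)/(99*(-95) + 27354) = 3076/(-9405 + 27354) = 3076/17949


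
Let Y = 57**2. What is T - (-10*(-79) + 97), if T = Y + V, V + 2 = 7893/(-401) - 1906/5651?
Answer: 5302512711/2266051 ≈ 2340.0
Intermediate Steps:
Y = 3249
V = -49899751/2266051 (V = -2 + (7893/(-401) - 1906/5651) = -2 + (7893*(-1/401) - 1906*1/5651) = -2 + (-7893/401 - 1906/5651) = -2 - 45367649/2266051 = -49899751/2266051 ≈ -22.021)
T = 7312499948/2266051 (T = 3249 - 49899751/2266051 = 7312499948/2266051 ≈ 3227.0)
T - (-10*(-79) + 97) = 7312499948/2266051 - (-10*(-79) + 97) = 7312499948/2266051 - (790 + 97) = 7312499948/2266051 - 1*887 = 7312499948/2266051 - 887 = 5302512711/2266051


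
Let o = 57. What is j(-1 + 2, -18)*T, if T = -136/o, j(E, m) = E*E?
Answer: -136/57 ≈ -2.3860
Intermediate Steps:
j(E, m) = E²
T = -136/57 ≈ -2.3860
j(-1 + 2, -18)*T = (-1 + 2)²*(-136/57) = 1²*(-136/57) = 1*(-136/57) = -136/57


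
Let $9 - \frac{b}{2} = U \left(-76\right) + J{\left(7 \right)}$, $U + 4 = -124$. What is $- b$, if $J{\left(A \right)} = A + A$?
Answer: $19466$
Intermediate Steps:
$U = -128$ ($U = -4 - 124 = -128$)
$J{\left(A \right)} = 2 A$
$b = -19466$ ($b = 18 - 2 \left(\left(-128\right) \left(-76\right) + 2 \cdot 7\right) = 18 - 2 \left(9728 + 14\right) = 18 - 19484 = -19466$)
$- b = \left(-1\right) \left(-19466\right) = 19466$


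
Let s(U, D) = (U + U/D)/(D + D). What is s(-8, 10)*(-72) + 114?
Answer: 3642/25 ≈ 145.68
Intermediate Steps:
s(U, D) = (U + U/D)/(2*D) (s(U, D) = (U + U/D)/((2*D)) = (U + U/D)*(1/(2*D)) = (U + U/D)/(2*D))
s(-8, 10)*(-72) + 114 = ((1/2)*(-8)*(1 + 10)/10**2)*(-72) + 114 = ((1/2)*(-8)*(1/100)*11)*(-72) + 114 = -11/25*(-72) + 114 = 792/25 + 114 = 3642/25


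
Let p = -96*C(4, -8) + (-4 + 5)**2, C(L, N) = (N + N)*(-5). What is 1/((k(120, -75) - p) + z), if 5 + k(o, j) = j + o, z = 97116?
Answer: 1/104835 ≈ 9.5388e-6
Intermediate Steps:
k(o, j) = -5 + j + o (k(o, j) = -5 + (j + o) = -5 + j + o)
C(L, N) = -10*N (C(L, N) = (2*N)*(-5) = -10*N)
p = -7679 (p = -(-960)*(-8) + (-4 + 5)**2 = -96*80 + 1**2 = -7680 + 1 = -7679)
1/((k(120, -75) - p) + z) = 1/(((-5 - 75 + 120) - 1*(-7679)) + 97116) = 1/((40 + 7679) + 97116) = 1/(7719 + 97116) = 1/104835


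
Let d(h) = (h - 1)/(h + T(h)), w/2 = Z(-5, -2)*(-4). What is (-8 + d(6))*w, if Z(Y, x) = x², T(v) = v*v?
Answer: 5296/21 ≈ 252.19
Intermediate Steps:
T(v) = v²
w = -32 (w = 2*((-2)²*(-4)) = 2*(4*(-4)) = 2*(-16) = -32)
d(h) = (-1 + h)/(h + h²) (d(h) = (h - 1)/(h + h²) = (-1 + h)/(h + h²))
(-8 + d(6))*w = (-8 + (-1 + 6)/(6*(1 + 6)))*(-32) = (-8 + (⅙)*5/7)*(-32) = (-8 + (⅙)*(⅐)*5)*(-32) = (-8 + 5/42)*(-32) = -331/42*(-32) = 5296/21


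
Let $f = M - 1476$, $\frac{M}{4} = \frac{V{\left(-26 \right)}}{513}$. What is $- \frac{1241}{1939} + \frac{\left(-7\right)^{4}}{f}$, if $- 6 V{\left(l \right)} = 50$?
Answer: $- \frac{9984009545}{4404756496} \approx -2.2666$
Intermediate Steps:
$V{\left(l \right)} = - \frac{25}{3}$ ($V{\left(l \right)} = \left(- \frac{1}{6}\right) 50 = - \frac{25}{3}$)
$M = - \frac{100}{1539}$ ($M = 4 \left(- \frac{25}{3 \cdot 513}\right) = 4 \left(\left(- \frac{25}{3}\right) \frac{1}{513}\right) = 4 \left(- \frac{25}{1539}\right) = - \frac{100}{1539} \approx -0.064977$)
$f = - \frac{2271664}{1539}$ ($f = - \frac{100}{1539} - 1476 = - \frac{2271664}{1539} \approx -1476.1$)
$- \frac{1241}{1939} + \frac{\left(-7\right)^{4}}{f} = - \frac{1241}{1939} + \frac{\left(-7\right)^{4}}{- \frac{2271664}{1539}} = \left(-1241\right) \frac{1}{1939} + 2401 \left(- \frac{1539}{2271664}\right) = - \frac{1241}{1939} - \frac{3695139}{2271664} = - \frac{9984009545}{4404756496}$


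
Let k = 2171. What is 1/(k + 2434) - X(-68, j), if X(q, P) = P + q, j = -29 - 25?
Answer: 561811/4605 ≈ 122.00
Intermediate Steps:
j = -54
1/(k + 2434) - X(-68, j) = 1/(2171 + 2434) - (-54 - 68) = 1/4605 - 1*(-122) = 1/4605 + 122 = 561811/4605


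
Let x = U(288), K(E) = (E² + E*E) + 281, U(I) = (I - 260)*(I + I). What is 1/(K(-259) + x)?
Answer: 1/150571 ≈ 6.6414e-6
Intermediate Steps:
U(I) = 2*I*(-260 + I) (U(I) = (-260 + I)*(2*I) = 2*I*(-260 + I))
K(E) = 281 + 2*E² (K(E) = (E² + E²) + 281 = 2*E² + 281 = 281 + 2*E²)
x = 16128 (x = 2*288*(-260 + 288) = 2*288*28 = 16128)
1/(K(-259) + x) = 1/((281 + 2*(-259)²) + 16128) = 1/((281 + 2*67081) + 16128) = 1/((281 + 134162) + 16128) = 1/(134443 + 16128) = 1/150571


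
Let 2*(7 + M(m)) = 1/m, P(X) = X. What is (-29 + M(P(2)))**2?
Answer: 20449/16 ≈ 1278.1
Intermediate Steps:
M(m) = -7 + 1/(2*m)
(-29 + M(P(2)))**2 = (-29 + (-7 + (1/2)/2))**2 = (-29 + (-7 + (1/2)*(1/2)))**2 = (-29 + (-7 + 1/4))**2 = (-29 - 27/4)**2 = (-143/4)**2 = 20449/16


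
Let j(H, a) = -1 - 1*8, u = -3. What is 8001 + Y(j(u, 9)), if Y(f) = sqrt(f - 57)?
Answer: 8001 + I*sqrt(66) ≈ 8001.0 + 8.124*I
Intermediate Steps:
j(H, a) = -9 (j(H, a) = -1 - 8 = -9)
Y(f) = sqrt(-57 + f)
8001 + Y(j(u, 9)) = 8001 + sqrt(-57 - 9) = 8001 + sqrt(-66) = 8001 + I*sqrt(66)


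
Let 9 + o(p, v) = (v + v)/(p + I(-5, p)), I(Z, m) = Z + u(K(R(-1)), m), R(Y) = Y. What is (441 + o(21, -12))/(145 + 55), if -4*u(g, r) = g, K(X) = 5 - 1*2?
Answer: 3282/1525 ≈ 2.1521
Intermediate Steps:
K(X) = 3 (K(X) = 5 - 2 = 3)
u(g, r) = -g/4
I(Z, m) = -¾ + Z (I(Z, m) = Z - ¼*3 = Z - ¾ = -¾ + Z)
o(p, v) = -9 + 2*v/(-23/4 + p) (o(p, v) = -9 + (v + v)/(p + (-¾ - 5)) = -9 + (2*v)/(p - 23/4) = -9 + (2*v)/(-23/4 + p) = -9 + 2*v/(-23/4 + p))
(441 + o(21, -12))/(145 + 55) = (441 + (207 - 36*21 + 8*(-12))/(-23 + 4*21))/(145 + 55) = (441 + (207 - 756 - 96)/(-23 + 84))/200 = (441 - 645/61)*(1/200) = (26256/61)*(1/200) = 3282/1525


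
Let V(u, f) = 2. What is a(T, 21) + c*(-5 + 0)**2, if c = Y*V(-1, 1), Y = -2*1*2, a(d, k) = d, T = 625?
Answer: 425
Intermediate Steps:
Y = -4 (Y = -2*2 = -4)
c = -8 (c = -4*2 = -8)
a(T, 21) + c*(-5 + 0)**2 = 625 - 8*(-5 + 0)**2 = 625 - 8*(-5)**2 = 625 - 8*25 = 625 - 200 = 425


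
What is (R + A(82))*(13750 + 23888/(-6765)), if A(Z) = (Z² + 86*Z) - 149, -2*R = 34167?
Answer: -321436740503/6765 ≈ -4.7515e+7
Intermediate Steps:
R = -34167/2 (R = -½*34167 = -34167/2 ≈ -17084.)
A(Z) = -149 + Z² + 86*Z
(R + A(82))*(13750 + 23888/(-6765)) = (-34167/2 + (-149 + 82² + 86*82))*(13750 + 23888/(-6765)) = (-34167/2 + (-149 + 6724 + 7052))*(13750 + 23888*(-1/6765)) = (-34167/2 + 13627)*(13750 - 23888/6765) = -6913/2*92994862/6765 = -321436740503/6765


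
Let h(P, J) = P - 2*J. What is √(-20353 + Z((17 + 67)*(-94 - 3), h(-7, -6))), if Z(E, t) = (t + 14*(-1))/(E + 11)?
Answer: 8*I*√21056057941/8137 ≈ 142.66*I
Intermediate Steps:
Z(E, t) = (-14 + t)/(11 + E) (Z(E, t) = (t - 14)/(11 + E) = (-14 + t)/(11 + E))
√(-20353 + Z((17 + 67)*(-94 - 3), h(-7, -6))) = √(-20353 + (-14 + (-7 - 2*(-6)))/(11 + (17 + 67)*(-94 - 3))) = √(-20353 + (-14 + (-7 + 12))/(11 + 84*(-97))) = √(-20353 + (-14 + 5)/(11 - 8148)) = √(-20353 - 9/(-8137)) = √(-20353 - 1/8137*(-9)) = √(-20353 + 9/8137) = √(-165612352/8137) = 8*I*√21056057941/8137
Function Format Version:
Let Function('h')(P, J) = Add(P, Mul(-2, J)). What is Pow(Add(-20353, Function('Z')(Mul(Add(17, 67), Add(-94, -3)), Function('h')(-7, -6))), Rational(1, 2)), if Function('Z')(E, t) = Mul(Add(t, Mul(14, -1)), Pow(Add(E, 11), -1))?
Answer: Mul(Rational(8, 8137), I, Pow(21056057941, Rational(1, 2))) ≈ Mul(142.66, I)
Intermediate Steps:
Function('Z')(E, t) = Mul(Pow(Add(11, E), -1), Add(-14, t)) (Function('Z')(E, t) = Mul(Add(t, -14), Pow(Add(11, E), -1)) = Mul(Add(-14, t), Pow(Add(11, E), -1)) = Mul(Pow(Add(11, E), -1), Add(-14, t)))
Pow(Add(-20353, Function('Z')(Mul(Add(17, 67), Add(-94, -3)), Function('h')(-7, -6))), Rational(1, 2)) = Pow(Add(-20353, Mul(Pow(Add(11, Mul(Add(17, 67), Add(-94, -3))), -1), Add(-14, Add(-7, Mul(-2, -6))))), Rational(1, 2)) = Pow(Add(-20353, Mul(Pow(Add(11, Mul(84, -97)), -1), Add(-14, Add(-7, 12)))), Rational(1, 2)) = Pow(Add(-20353, Mul(Pow(Add(11, -8148), -1), Add(-14, 5))), Rational(1, 2)) = Pow(Add(-20353, Mul(Pow(-8137, -1), -9)), Rational(1, 2)) = Pow(Add(-20353, Mul(Rational(-1, 8137), -9)), Rational(1, 2)) = Pow(Add(-20353, Rational(9, 8137)), Rational(1, 2)) = Pow(Rational(-165612352, 8137), Rational(1, 2)) = Mul(Rational(8, 8137), I, Pow(21056057941, Rational(1, 2)))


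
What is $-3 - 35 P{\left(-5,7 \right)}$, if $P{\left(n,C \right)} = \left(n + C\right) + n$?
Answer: $102$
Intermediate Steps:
$P{\left(n,C \right)} = C + 2 n$ ($P{\left(n,C \right)} = \left(C + n\right) + n = C + 2 n$)
$-3 - 35 P{\left(-5,7 \right)} = -3 - 35 \left(7 + 2 \left(-5\right)\right) = -3 - 35 \left(7 - 10\right) = -3 - -105 = -3 + 105 = 102$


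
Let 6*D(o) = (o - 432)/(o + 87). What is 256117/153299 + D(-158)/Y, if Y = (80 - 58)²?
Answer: 26448836969/15803900508 ≈ 1.6736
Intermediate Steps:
Y = 484 (Y = 22² = 484)
D(o) = (-432 + o)/(6*(87 + o)) (D(o) = ((o - 432)/(o + 87))/6 = ((-432 + o)/(87 + o))/6 = (-432 + o)/(6*(87 + o)))
256117/153299 + D(-158)/Y = 256117/153299 + ((-432 - 158)/(6*(87 - 158)))/484 = 256117*(1/153299) + ((⅙)*(-590)/(-71))*(1/484) = 256117/153299 + ((⅙)*(-1/71)*(-590))*(1/484) = 256117/153299 + (295/213)*(1/484) = 256117/153299 + 295/103092 = 26448836969/15803900508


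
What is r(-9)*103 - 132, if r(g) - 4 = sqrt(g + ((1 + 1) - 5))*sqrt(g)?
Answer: 280 - 618*sqrt(3) ≈ -790.41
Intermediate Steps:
r(g) = 4 + sqrt(g)*sqrt(-3 + g) (r(g) = 4 + sqrt(g + ((1 + 1) - 5))*sqrt(g) = 4 + sqrt(g + (2 - 5))*sqrt(g) = 4 + sqrt(g - 3)*sqrt(g) = 4 + sqrt(-3 + g)*sqrt(g) = 4 + sqrt(g)*sqrt(-3 + g))
r(-9)*103 - 132 = (4 + sqrt(-9)*sqrt(-3 - 9))*103 - 132 = (4 + (3*I)*sqrt(-12))*103 - 132 = (4 + (3*I)*(2*I*sqrt(3)))*103 - 132 = (4 - 6*sqrt(3))*103 - 132 = (412 - 618*sqrt(3)) - 132 = 280 - 618*sqrt(3)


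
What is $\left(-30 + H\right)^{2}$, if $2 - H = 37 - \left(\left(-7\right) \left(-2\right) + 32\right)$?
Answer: $361$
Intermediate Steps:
$H = 11$ ($H = 2 - \left(37 - \left(\left(-7\right) \left(-2\right) + 32\right)\right) = 2 - \left(37 - \left(14 + 32\right)\right) = 2 - \left(37 - 46\right) = 2 - -9 = 2 + 9 = 11$)
$\left(-30 + H\right)^{2} = \left(-30 + 11\right)^{2} = \left(-19\right)^{2} = 361$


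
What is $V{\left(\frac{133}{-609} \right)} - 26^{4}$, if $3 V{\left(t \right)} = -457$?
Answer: $- \frac{1371385}{3} \approx -4.5713 \cdot 10^{5}$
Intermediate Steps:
$V{\left(t \right)} = - \frac{457}{3}$ ($V{\left(t \right)} = \frac{1}{3} \left(-457\right) = - \frac{457}{3}$)
$V{\left(\frac{133}{-609} \right)} - 26^{4} = - \frac{457}{3} - 26^{4} = - \frac{457}{3} - 456976 = - \frac{1371385}{3}$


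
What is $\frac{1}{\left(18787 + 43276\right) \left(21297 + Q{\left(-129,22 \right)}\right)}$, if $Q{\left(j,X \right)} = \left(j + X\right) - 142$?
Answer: $\frac{1}{1306302024} \approx 7.6552 \cdot 10^{-10}$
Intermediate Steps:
$Q{\left(j,X \right)} = -142 + X + j$ ($Q{\left(j,X \right)} = \left(X + j\right) - 142 = -142 + X + j$)
$\frac{1}{\left(18787 + 43276\right) \left(21297 + Q{\left(-129,22 \right)}\right)} = \frac{1}{\left(18787 + 43276\right) \left(21297 - 249\right)} = \frac{1}{62063 \left(21297 - 249\right)} = \frac{1}{62063 \cdot 21048} = \frac{1}{1306302024}$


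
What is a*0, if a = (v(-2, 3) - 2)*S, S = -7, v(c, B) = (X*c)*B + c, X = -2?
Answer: 0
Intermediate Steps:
v(c, B) = c - 2*B*c (v(c, B) = (-2*c)*B + c = -2*B*c + c = c - 2*B*c)
a = -56 (a = (-2*(1 - 2*3) - 2)*(-7) = (-2*(1 - 6) - 2)*(-7) = (-2*(-5) - 2)*(-7) = (10 - 2)*(-7) = 8*(-7) = -56)
a*0 = -56*0 = 0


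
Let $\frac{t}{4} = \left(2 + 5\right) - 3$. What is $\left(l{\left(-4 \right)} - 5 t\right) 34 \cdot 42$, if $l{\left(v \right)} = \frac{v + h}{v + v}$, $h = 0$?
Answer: $-113526$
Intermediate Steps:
$l{\left(v \right)} = \frac{1}{2}$ ($l{\left(v \right)} = \frac{v + 0}{v + v} = \frac{v}{2 v} = v \frac{1}{2 v} = \frac{1}{2}$)
$t = 16$ ($t = 4 \left(\left(2 + 5\right) - 3\right) = 4 \left(7 - 3\right) = 4 \cdot 4 = 16$)
$\left(l{\left(-4 \right)} - 5 t\right) 34 \cdot 42 = \left(\frac{1}{2} - 80\right) 34 \cdot 42 = \left(- \frac{159}{2}\right) 34 \cdot 42 = \left(-2703\right) 42 = -113526$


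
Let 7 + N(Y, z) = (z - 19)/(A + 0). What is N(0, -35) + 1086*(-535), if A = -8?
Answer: -2324041/4 ≈ -5.8101e+5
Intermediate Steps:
N(Y, z) = -37/8 - z/8 (N(Y, z) = -7 + (z - 19)/(-8 + 0) = -7 + (-19 + z)/(-8) = -7 + (-19 + z)*(-⅛) = -7 + (19/8 - z/8) = -37/8 - z/8)
N(0, -35) + 1086*(-535) = (-37/8 - ⅛*(-35)) + 1086*(-535) = (-37/8 + 35/8) - 581010 = -¼ - 581010 = -2324041/4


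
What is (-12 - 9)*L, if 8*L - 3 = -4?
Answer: 21/8 ≈ 2.6250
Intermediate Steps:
L = -⅛ (L = 3/8 + (⅛)*(-4) = 3/8 - ½ = -⅛ ≈ -0.12500)
(-12 - 9)*L = (-12 - 9)*(-⅛) = -21*(-⅛) = 21/8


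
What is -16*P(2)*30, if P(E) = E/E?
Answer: -480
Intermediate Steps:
P(E) = 1
-16*P(2)*30 = -16*1*30 = -16*30 = -480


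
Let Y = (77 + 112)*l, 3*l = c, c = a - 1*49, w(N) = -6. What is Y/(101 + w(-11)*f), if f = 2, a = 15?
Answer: -2142/89 ≈ -24.067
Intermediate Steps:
c = -34 (c = 15 - 1*49 = 15 - 49 = -34)
l = -34/3 (l = (⅓)*(-34) = -34/3 ≈ -11.333)
Y = -2142 (Y = (77 + 112)*(-34/3) = 189*(-34/3) = -2142)
Y/(101 + w(-11)*f) = -2142/(101 - 6*2) = -2142/(101 - 12) = -2142/89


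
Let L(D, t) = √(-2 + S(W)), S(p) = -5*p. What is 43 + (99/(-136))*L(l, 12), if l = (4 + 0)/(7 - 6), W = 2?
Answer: 43 - 99*I*√3/68 ≈ 43.0 - 2.5217*I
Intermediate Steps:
l = 4 (l = 4/1 = 4*1 = 4)
L(D, t) = 2*I*√3 (L(D, t) = √(-2 - 5*2) = √(-2 - 10) = √(-12) = 2*I*√3)
43 + (99/(-136))*L(l, 12) = 43 + (99/(-136))*(2*I*√3) = 43 + (99*(-1/136))*(2*I*√3) = 43 - 99*I*√3/68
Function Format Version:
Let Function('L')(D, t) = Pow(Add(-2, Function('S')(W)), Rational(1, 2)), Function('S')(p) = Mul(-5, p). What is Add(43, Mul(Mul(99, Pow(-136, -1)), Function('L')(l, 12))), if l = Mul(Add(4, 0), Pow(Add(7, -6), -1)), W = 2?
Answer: Add(43, Mul(Rational(-99, 68), I, Pow(3, Rational(1, 2)))) ≈ Add(43.000, Mul(-2.5217, I))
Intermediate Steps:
l = 4 (l = Mul(4, Pow(1, -1)) = Mul(4, 1) = 4)
Function('L')(D, t) = Mul(2, I, Pow(3, Rational(1, 2))) (Function('L')(D, t) = Pow(Add(-2, Mul(-5, 2)), Rational(1, 2)) = Pow(Add(-2, -10), Rational(1, 2)) = Pow(-12, Rational(1, 2)) = Mul(2, I, Pow(3, Rational(1, 2))))
Add(43, Mul(Mul(99, Pow(-136, -1)), Function('L')(l, 12))) = Add(43, Mul(Mul(99, Pow(-136, -1)), Mul(2, I, Pow(3, Rational(1, 2))))) = Add(43, Mul(Mul(99, Rational(-1, 136)), Mul(2, I, Pow(3, Rational(1, 2))))) = Add(43, Mul(Rational(-99, 136), Mul(2, I, Pow(3, Rational(1, 2))))) = Add(43, Mul(Rational(-99, 68), I, Pow(3, Rational(1, 2))))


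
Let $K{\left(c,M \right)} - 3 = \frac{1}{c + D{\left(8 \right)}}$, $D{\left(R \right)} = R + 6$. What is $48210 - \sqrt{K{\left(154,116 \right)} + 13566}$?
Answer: $48210 - \frac{\sqrt{95742906}}{84} \approx 48094.0$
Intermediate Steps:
$D{\left(R \right)} = 6 + R$
$K{\left(c,M \right)} = 3 + \frac{1}{14 + c}$ ($K{\left(c,M \right)} = 3 + \frac{1}{c + \left(6 + 8\right)} = 3 + \frac{1}{c + 14} = 3 + \frac{1}{14 + c}$)
$48210 - \sqrt{K{\left(154,116 \right)} + 13566} = 48210 - \sqrt{\frac{43 + 3 \cdot 154}{14 + 154} + 13566} = 48210 - \sqrt{\frac{43 + 462}{168} + 13566} = 48210 - \sqrt{\frac{1}{168} \cdot 505 + 13566} = 48210 - \sqrt{\frac{505}{168} + 13566} = 48210 - \sqrt{\frac{2279593}{168}} = 48210 - \frac{\sqrt{95742906}}{84}$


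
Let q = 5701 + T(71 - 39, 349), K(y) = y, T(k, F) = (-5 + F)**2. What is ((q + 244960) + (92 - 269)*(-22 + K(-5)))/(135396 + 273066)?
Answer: 62296/68077 ≈ 0.91508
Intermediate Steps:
q = 124037 (q = 5701 + (-5 + 349)**2 = 5701 + 344**2 = 5701 + 118336 = 124037)
((q + 244960) + (92 - 269)*(-22 + K(-5)))/(135396 + 273066) = ((124037 + 244960) + (92 - 269)*(-22 - 5))/(135396 + 273066) = (368997 - 177*(-27))/408462 = (368997 + 4779)*(1/408462) = 373776*(1/408462) = 62296/68077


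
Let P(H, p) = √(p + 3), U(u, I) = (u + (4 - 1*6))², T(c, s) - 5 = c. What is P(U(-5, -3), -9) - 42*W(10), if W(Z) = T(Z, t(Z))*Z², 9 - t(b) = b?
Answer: -63000 + I*√6 ≈ -63000.0 + 2.4495*I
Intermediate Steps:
t(b) = 9 - b
T(c, s) = 5 + c
U(u, I) = (-2 + u)² (U(u, I) = (u + (4 - 6))² = (u - 2)² = (-2 + u)²)
P(H, p) = √(3 + p)
W(Z) = Z²*(5 + Z) (W(Z) = (5 + Z)*Z² = Z²*(5 + Z))
P(U(-5, -3), -9) - 42*W(10) = √(3 - 9) - 42*10²*(5 + 10) = √(-6) - 4200*15 = I*√6 - 42*1500 = I*√6 - 63000 = -63000 + I*√6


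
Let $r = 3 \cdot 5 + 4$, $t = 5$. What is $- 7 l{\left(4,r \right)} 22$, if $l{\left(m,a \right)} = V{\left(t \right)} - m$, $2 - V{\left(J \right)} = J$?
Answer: $1078$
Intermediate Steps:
$V{\left(J \right)} = 2 - J$
$r = 19$ ($r = 15 + 4 = 19$)
$l{\left(m,a \right)} = -3 - m$ ($l{\left(m,a \right)} = \left(2 - 5\right) - m = -3 - m$)
$- 7 l{\left(4,r \right)} 22 = - 7 \left(-3 - 4\right) 22 = \left(-7\right) \left(-7\right) 22 = 49 \cdot 22 = 1078$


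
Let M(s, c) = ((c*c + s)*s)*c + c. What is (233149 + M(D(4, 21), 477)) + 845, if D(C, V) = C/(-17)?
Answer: -7312360893/289 ≈ -2.5302e+7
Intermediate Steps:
D(C, V) = -C/17 (D(C, V) = C*(-1/17) = -C/17)
M(s, c) = c + c*s*(s + c²) (M(s, c) = ((c² + s)*s)*c + c = ((s + c²)*s)*c + c = (s*(s + c²))*c + c = c*s*(s + c²) + c = c + c*s*(s + c²))
(233149 + M(D(4, 21), 477)) + 845 = (233149 + 477*(1 + (-1/17*4)² - 1/17*4*477²)) + 845 = (233149 + 477*(1 + (-4/17)² - 4/17*227529)) + 845 = (233149 + 477*(1 + 16/289 - 910116/17)) + 845 = (233149 + 477*(-15471667/289)) + 845 = (233149 - 7379985159/289) + 845 = -7312605098/289 + 845 = -7312360893/289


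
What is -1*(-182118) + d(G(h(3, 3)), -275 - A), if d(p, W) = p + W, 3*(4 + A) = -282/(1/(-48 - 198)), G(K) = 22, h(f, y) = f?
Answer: 158745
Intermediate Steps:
A = 23120 (A = -4 + (-282/(1/(-48 - 198)))/3 = -4 + (-282/(1/(-246)))/3 = -4 + (-282/(-1/246))/3 = -4 + (-282*(-246))/3 = -4 + (⅓)*69372 = -4 + 23124 = 23120)
d(p, W) = W + p
-1*(-182118) + d(G(h(3, 3)), -275 - A) = -1*(-182118) + ((-275 - 1*23120) + 22) = 182118 + ((-275 - 23120) + 22) = 182118 + (-23395 + 22) = 182118 - 23373 = 158745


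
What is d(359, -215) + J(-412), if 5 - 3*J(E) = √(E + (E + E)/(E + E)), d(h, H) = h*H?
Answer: -231550/3 - I*√411/3 ≈ -77183.0 - 6.7577*I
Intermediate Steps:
d(h, H) = H*h
J(E) = 5/3 - √(1 + E)/3 (J(E) = 5/3 - √(E + (E + E)/(E + E))/3 = 5/3 - √(E + (2*E)/((2*E)))/3 = 5/3 - √(E + (2*E)*(1/(2*E)))/3 = 5/3 - √(E + 1)/3 = 5/3 - √(1 + E)/3)
d(359, -215) + J(-412) = -215*359 + (5/3 - √(1 - 412)/3) = -77185 + (5/3 - I*√411/3) = -231550/3 - I*√411/3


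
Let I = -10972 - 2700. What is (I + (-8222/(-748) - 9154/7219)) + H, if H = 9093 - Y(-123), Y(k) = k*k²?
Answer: 5011829362641/2699906 ≈ 1.8563e+6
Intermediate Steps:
Y(k) = k³
H = 1869960 (H = 9093 - 1*(-123)³ = 9093 - 1*(-1860867) = 9093 + 1860867 = 1869960)
I = -13672
(I + (-8222/(-748) - 9154/7219)) + H = (-13672 + (-8222/(-748) - 9154/7219)) + 1869960 = (-13672 + (-8222*(-1/748) - 9154*1/7219)) + 1869960 = (-13672 + (4111/374 - 9154/7219)) + 1869960 = (-13672 + 26253713/2699906) + 1869960 = -36886861119/2699906 + 1869960 = 5011829362641/2699906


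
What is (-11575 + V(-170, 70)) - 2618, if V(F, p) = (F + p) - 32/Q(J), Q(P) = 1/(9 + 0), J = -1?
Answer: -14581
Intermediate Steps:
Q(P) = 1/9
V(F, p) = -288 + F + p (V(F, p) = (F + p) - 32/1/9 = (F + p) - 32*9 = (F + p) - 288 = -288 + F + p)
(-11575 + V(-170, 70)) - 2618 = (-11575 + (-288 - 170 + 70)) - 2618 = (-11575 - 388) - 2618 = -11963 - 2618 = -14581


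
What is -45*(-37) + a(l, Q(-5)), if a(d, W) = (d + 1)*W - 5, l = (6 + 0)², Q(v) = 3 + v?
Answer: 1586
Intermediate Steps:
l = 36 (l = 6² = 36)
a(d, W) = -5 + W*(1 + d) (a(d, W) = (1 + d)*W - 5 = W*(1 + d) - 5 = -5 + W*(1 + d))
-45*(-37) + a(l, Q(-5)) = -45*(-37) + (-5 + (3 - 5) + (3 - 5)*36) = 1665 + (-5 - 2 - 2*36) = 1665 + (-5 - 2 - 72) = 1665 - 79 = 1586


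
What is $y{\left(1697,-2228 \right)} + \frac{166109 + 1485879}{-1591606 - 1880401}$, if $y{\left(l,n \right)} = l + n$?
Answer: $- \frac{1845287705}{3472007} \approx -531.48$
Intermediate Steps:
$y{\left(1697,-2228 \right)} + \frac{166109 + 1485879}{-1591606 - 1880401} = \left(1697 - 2228\right) + \frac{166109 + 1485879}{-1591606 - 1880401} = -531 + \frac{1651988}{-3472007} = -531 + 1651988 \left(- \frac{1}{3472007}\right) = -531 - \frac{1651988}{3472007} = - \frac{1845287705}{3472007}$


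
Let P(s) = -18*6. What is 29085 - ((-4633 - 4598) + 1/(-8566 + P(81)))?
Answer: 332352985/8674 ≈ 38316.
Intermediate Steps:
P(s) = -108
29085 - ((-4633 - 4598) + 1/(-8566 + P(81))) = 29085 - ((-4633 - 4598) + 1/(-8566 - 108)) = 29085 - (-9231 + 1/(-8674)) = 29085 - (-9231 - 1/8674) = 29085 - 1*(-80069695/8674) = 29085 + 80069695/8674 = 332352985/8674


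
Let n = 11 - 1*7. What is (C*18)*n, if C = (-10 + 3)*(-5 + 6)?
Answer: -504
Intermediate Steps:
C = -7 (C = -7*1 = -7)
n = 4 (n = 11 - 7 = 4)
(C*18)*n = -7*18*4 = -126*4 = -504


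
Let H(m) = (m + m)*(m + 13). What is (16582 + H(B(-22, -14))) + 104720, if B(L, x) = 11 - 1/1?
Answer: 121762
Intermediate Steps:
B(L, x) = 10 (B(L, x) = 11 - 1*1 = 11 - 1 = 10)
H(m) = 2*m*(13 + m) (H(m) = (2*m)*(13 + m) = 2*m*(13 + m))
(16582 + H(B(-22, -14))) + 104720 = (16582 + 2*10*(13 + 10)) + 104720 = (16582 + 2*10*23) + 104720 = (16582 + 460) + 104720 = 17042 + 104720 = 121762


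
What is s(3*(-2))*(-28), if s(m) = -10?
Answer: 280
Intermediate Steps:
s(3*(-2))*(-28) = -10*(-28) = 280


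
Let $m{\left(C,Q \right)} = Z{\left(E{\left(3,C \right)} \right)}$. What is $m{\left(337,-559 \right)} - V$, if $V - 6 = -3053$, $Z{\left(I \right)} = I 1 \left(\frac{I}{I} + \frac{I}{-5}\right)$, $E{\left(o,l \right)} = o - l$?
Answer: $- \frac{97991}{5} \approx -19598.0$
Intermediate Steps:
$Z{\left(I \right)} = I \left(1 - \frac{I}{5}\right)$ ($Z{\left(I \right)} = I \left(1 + I \left(- \frac{1}{5}\right)\right) = I \left(1 - \frac{I}{5}\right)$)
$V = -3047$ ($V = 6 - 3053 = -3047$)
$m{\left(C,Q \right)} = \frac{\left(2 + C\right) \left(3 - C\right)}{5}$ ($m{\left(C,Q \right)} = \frac{\left(3 - C\right) \left(5 - \left(3 - C\right)\right)}{5} = \frac{\left(3 - C\right) \left(5 + \left(-3 + C\right)\right)}{5} = \frac{\left(3 - C\right) \left(2 + C\right)}{5} = \frac{\left(2 + C\right) \left(3 - C\right)}{5}$)
$m{\left(337,-559 \right)} - V = \left(\frac{6}{5} - \frac{337^{2}}{5} + \frac{1}{5} \cdot 337\right) - -3047 = \left(\frac{6}{5} - \frac{113569}{5} + \frac{337}{5}\right) + 3047 = - \frac{113226}{5} + 3047 = - \frac{97991}{5}$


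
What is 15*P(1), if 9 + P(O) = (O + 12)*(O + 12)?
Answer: 2400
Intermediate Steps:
P(O) = -9 + (12 + O)² (P(O) = -9 + (O + 12)*(O + 12) = -9 + (12 + O)*(12 + O) = -9 + (12 + O)²)
15*P(1) = 15*(-9 + (12 + 1)²) = 15*(-9 + 13²) = 15*(-9 + 169) = 15*160 = 2400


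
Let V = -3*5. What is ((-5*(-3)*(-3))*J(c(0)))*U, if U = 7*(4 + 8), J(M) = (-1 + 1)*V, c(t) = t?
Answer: 0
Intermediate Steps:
V = -15
J(M) = 0 (J(M) = (-1 + 1)*(-15) = 0*(-15) = 0)
U = 84 (U = 7*12 = 84)
((-5*(-3)*(-3))*J(c(0)))*U = ((-5*(-3)*(-3))*0)*84 = ((15*(-3))*0)*84 = -45*0*84 = 0*84 = 0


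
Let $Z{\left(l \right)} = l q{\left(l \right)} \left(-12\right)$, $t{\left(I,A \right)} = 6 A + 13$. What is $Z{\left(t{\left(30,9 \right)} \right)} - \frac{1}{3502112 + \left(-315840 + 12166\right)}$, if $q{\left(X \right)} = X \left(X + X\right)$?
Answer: $- \frac{23087323396657}{3198438} \approx -7.2183 \cdot 10^{6}$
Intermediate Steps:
$t{\left(I,A \right)} = 13 + 6 A$
$q{\left(X \right)} = 2 X^{2}$ ($q{\left(X \right)} = X 2 X = 2 X^{2}$)
$Z{\left(l \right)} = - 24 l^{3}$ ($Z{\left(l \right)} = l 2 l^{2} \left(-12\right) = 2 l^{3} \left(-12\right) = - 24 l^{3}$)
$Z{\left(t{\left(30,9 \right)} \right)} - \frac{1}{3502112 + \left(-315840 + 12166\right)} = - 24 \left(13 + 6 \cdot 9\right)^{3} - \frac{1}{3502112 + \left(-315840 + 12166\right)} = - 24 \left(13 + 54\right)^{3} - \frac{1}{3502112 - 303674} = - 24 \cdot 67^{3} - \frac{1}{3198438} = \left(-24\right) 300763 - \frac{1}{3198438} = -7218312 - \frac{1}{3198438} = - \frac{23087323396657}{3198438}$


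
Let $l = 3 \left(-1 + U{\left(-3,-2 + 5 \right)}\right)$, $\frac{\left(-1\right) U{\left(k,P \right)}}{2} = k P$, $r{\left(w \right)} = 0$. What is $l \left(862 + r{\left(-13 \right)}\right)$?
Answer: $43962$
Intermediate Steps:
$U{\left(k,P \right)} = - 2 P k$ ($U{\left(k,P \right)} = - 2 k P = - 2 P k$)
$l = 51$ ($l = 3 \left(-1 - 2 \left(-2 + 5\right) \left(-3\right)\right) = 3 \left(-1 - 6 \left(-3\right)\right) = 3 \left(-1 + 18\right) = 3 \cdot 17 = 51$)
$l \left(862 + r{\left(-13 \right)}\right) = 51 \left(862 + 0\right) = 51 \cdot 862 = 43962$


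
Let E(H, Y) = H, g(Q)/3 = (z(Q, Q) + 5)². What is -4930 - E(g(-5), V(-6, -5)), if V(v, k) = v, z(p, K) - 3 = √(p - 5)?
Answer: -5092 - 48*I*√10 ≈ -5092.0 - 151.79*I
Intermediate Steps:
z(p, K) = 3 + √(-5 + p) (z(p, K) = 3 + √(p - 5) = 3 + √(-5 + p))
g(Q) = 3*(8 + √(-5 + Q))² (g(Q) = 3*((3 + √(-5 + Q)) + 5)² = 3*(8 + √(-5 + Q))²)
-4930 - E(g(-5), V(-6, -5)) = -4930 - 3*(8 + √(-5 - 5))² = -4930 - 3*(8 + √(-10))² = -4930 - 3*(8 + I*√10)²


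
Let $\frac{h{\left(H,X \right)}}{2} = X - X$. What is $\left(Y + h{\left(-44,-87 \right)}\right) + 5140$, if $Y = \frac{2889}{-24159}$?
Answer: $\frac{41391457}{8053} \approx 5139.9$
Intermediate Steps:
$h{\left(H,X \right)} = 0$ ($h{\left(H,X \right)} = 2 \left(X - X\right) = 2 \cdot 0 = 0$)
$Y = - \frac{963}{8053}$ ($Y = 2889 \left(- \frac{1}{24159}\right) = - \frac{963}{8053} \approx -0.11958$)
$\left(Y + h{\left(-44,-87 \right)}\right) + 5140 = \left(- \frac{963}{8053} + 0\right) + 5140 = - \frac{963}{8053} + 5140 = \frac{41391457}{8053}$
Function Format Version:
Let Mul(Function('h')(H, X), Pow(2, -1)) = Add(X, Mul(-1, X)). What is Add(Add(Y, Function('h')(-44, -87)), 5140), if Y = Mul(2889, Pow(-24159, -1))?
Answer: Rational(41391457, 8053) ≈ 5139.9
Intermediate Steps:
Function('h')(H, X) = 0 (Function('h')(H, X) = Mul(2, Add(X, Mul(-1, X))) = Mul(2, 0) = 0)
Y = Rational(-963, 8053) (Y = Mul(2889, Rational(-1, 24159)) = Rational(-963, 8053) ≈ -0.11958)
Add(Add(Y, Function('h')(-44, -87)), 5140) = Add(Add(Rational(-963, 8053), 0), 5140) = Add(Rational(-963, 8053), 5140) = Rational(41391457, 8053)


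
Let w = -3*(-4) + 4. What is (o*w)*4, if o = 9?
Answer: 576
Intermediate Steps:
w = 16 (w = 12 + 4 = 16)
(o*w)*4 = (9*16)*4 = 144*4 = 576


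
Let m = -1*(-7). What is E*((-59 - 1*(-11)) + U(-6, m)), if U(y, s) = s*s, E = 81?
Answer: 81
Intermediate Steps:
m = 7
U(y, s) = s²
E*((-59 - 1*(-11)) + U(-6, m)) = 81*((-59 - 1*(-11)) + 7²) = 81*((-59 + 11) + 49) = 81*(-48 + 49) = 81*1 = 81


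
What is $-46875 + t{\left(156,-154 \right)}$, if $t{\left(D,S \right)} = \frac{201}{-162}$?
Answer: $- \frac{2531317}{54} \approx -46876.0$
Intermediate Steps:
$t{\left(D,S \right)} = - \frac{67}{54}$ ($t{\left(D,S \right)} = 201 \left(- \frac{1}{162}\right) = - \frac{67}{54}$)
$-46875 + t{\left(156,-154 \right)} = -46875 - \frac{67}{54} = - \frac{2531317}{54}$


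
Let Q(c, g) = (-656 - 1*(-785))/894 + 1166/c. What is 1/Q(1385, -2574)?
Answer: 412730/407023 ≈ 1.0140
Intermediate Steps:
Q(c, g) = 43/298 + 1166/c (Q(c, g) = (-656 + 785)*(1/894) + 1166/c = 129*(1/894) + 1166/c = 43/298 + 1166/c)
1/Q(1385, -2574) = 1/(43/298 + 1166/1385) = 1/(407023/412730) = 412730/407023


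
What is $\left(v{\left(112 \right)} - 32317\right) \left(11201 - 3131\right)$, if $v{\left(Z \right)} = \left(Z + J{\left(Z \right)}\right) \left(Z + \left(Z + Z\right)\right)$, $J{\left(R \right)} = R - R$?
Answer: $42892050$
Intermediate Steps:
$J{\left(R \right)} = 0$
$v{\left(Z \right)} = 3 Z^{2}$ ($v{\left(Z \right)} = \left(Z + 0\right) \left(Z + \left(Z + Z\right)\right) = Z \left(Z + 2 Z\right) = Z 3 Z = 3 Z^{2}$)
$\left(v{\left(112 \right)} - 32317\right) \left(11201 - 3131\right) = \left(3 \cdot 112^{2} - 32317\right) \left(11201 - 3131\right) = \left(3 \cdot 12544 - 32317\right) 8070 = \left(37632 - 32317\right) 8070 = 5315 \cdot 8070 = 42892050$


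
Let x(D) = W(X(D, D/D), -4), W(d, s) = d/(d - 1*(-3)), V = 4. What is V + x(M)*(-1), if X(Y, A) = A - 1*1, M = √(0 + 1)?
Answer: 4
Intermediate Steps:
M = 1 (M = √1 = 1)
X(Y, A) = -1 + A (X(Y, A) = A - 1 = -1 + A)
W(d, s) = d/(3 + d) (W(d, s) = d/(d + 3) = d/(3 + d))
x(D) = 0 (x(D) = (-1 + D/D)/(3 + (-1 + D/D)) = (-1 + 1)/(3 + (-1 + 1)) = 0/(3 + 0) = 0/3 = 0*(⅓) = 0)
V + x(M)*(-1) = 4 + 0*(-1) = 4 + 0 = 4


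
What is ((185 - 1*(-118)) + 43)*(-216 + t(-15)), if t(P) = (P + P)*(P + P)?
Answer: 236664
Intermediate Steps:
t(P) = 4*P**2 (t(P) = (2*P)*(2*P) = 4*P**2)
((185 - 1*(-118)) + 43)*(-216 + t(-15)) = ((185 - 1*(-118)) + 43)*(-216 + 4*(-15)**2) = ((185 + 118) + 43)*(-216 + 4*225) = (303 + 43)*(-216 + 900) = 346*684 = 236664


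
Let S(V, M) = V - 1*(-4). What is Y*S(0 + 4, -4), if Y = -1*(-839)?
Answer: 6712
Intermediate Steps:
Y = 839
S(V, M) = 4 + V (S(V, M) = V + 4 = 4 + V)
Y*S(0 + 4, -4) = 839*(4 + (0 + 4)) = 839*(4 + 4) = 839*8 = 6712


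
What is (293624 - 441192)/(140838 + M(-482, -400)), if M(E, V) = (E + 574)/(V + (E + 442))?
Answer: -16232480/15492157 ≈ -1.0478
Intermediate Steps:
M(E, V) = (574 + E)/(442 + E + V) (M(E, V) = (574 + E)/(V + (442 + E)) = (574 + E)/(442 + E + V))
(293624 - 441192)/(140838 + M(-482, -400)) = (293624 - 441192)/(140838 + (574 - 482)/(442 - 482 - 400)) = -147568/(140838 + 92/(-440)) = -147568/(140838 - 1/440*92) = -147568/(140838 - 23/110) = -147568/15492157/110 = -147568*110/15492157 = -16232480/15492157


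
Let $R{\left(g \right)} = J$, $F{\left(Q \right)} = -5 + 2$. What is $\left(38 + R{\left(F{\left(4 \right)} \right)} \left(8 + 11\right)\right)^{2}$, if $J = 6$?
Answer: $23104$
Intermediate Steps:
$F{\left(Q \right)} = -3$
$R{\left(g \right)} = 6$
$\left(38 + R{\left(F{\left(4 \right)} \right)} \left(8 + 11\right)\right)^{2} = \left(38 + 6 \left(8 + 11\right)\right)^{2} = \left(38 + 6 \cdot 19\right)^{2} = \left(38 + 114\right)^{2} = 152^{2} = 23104$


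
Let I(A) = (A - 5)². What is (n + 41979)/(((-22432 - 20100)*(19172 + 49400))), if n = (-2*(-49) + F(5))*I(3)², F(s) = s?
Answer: -43627/2916504304 ≈ -1.4959e-5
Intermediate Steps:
I(A) = (-5 + A)²
n = 1648 (n = (-2*(-49) + 5)*((-5 + 3)²)² = (98 + 5)*((-2)²)² = 103*4² = 103*16 = 1648)
(n + 41979)/(((-22432 - 20100)*(19172 + 49400))) = (1648 + 41979)/(((-22432 - 20100)*(19172 + 49400))) = 43627/((-42532*68572)) = 43627/(-2916504304) = 43627*(-1/2916504304) = -43627/2916504304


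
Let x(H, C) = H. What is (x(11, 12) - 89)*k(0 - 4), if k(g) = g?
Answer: 312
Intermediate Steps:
(x(11, 12) - 89)*k(0 - 4) = (11 - 89)*(0 - 4) = -78*(-4) = 312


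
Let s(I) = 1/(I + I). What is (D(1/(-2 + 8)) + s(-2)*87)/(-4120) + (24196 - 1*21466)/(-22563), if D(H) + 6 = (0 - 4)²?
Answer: -14643313/123946080 ≈ -0.11814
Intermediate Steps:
s(I) = 1/(2*I)
D(H) = 10 (D(H) = -6 + (0 - 4)² = -6 + (-4)² = -6 + 16 = 10)
(D(1/(-2 + 8)) + s(-2)*87)/(-4120) + (24196 - 1*21466)/(-22563) = (10 + ((½)/(-2))*87)/(-4120) + (24196 - 1*21466)/(-22563) = (10 + ((½)*(-½))*87)*(-1/4120) + (24196 - 21466)*(-1/22563) = (10 - ¼*87)*(-1/4120) + 2730*(-1/22563) = (10 - 87/4)*(-1/4120) - 910/7521 = -47/4*(-1/4120) - 910/7521 = 47/16480 - 910/7521 = -14643313/123946080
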